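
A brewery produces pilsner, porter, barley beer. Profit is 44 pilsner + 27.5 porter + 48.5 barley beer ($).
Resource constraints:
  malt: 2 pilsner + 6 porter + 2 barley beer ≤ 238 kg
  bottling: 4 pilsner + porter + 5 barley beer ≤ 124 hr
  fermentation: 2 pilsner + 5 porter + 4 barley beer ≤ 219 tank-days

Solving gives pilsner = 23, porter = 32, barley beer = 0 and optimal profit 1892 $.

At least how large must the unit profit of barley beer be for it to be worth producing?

53.5

Binding: malt and bottling. Non-binding: fermentation (13 unused).
Since fermentation is not tight, its dual is 0.
From A_Bᵀ y = c: 2·y_malt + 4·y_bottling = 44; 6·y_malt + 1·y_bottling = 27.5.
Solving: y_malt = 3, y_bottling = 9.5.
barley beer enters the basis when its profit ≥ yᵀa₃ = 3·2 + 9.5·5 = 53.5.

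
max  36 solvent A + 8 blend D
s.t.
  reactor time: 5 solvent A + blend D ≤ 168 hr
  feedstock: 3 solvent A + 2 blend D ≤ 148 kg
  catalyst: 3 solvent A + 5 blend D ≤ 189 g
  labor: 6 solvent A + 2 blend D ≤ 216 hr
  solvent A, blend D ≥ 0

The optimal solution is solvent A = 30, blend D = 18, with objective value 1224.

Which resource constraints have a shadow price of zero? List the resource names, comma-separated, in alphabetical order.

catalyst, feedstock

reactor time: 168/168 (binding)
feedstock: 126/148 (slack 22)
catalyst: 180/189 (slack 9)
labor: 216/216 (binding)
By complementary slackness, a constraint with positive slack has shadow price 0 → catalyst, feedstock.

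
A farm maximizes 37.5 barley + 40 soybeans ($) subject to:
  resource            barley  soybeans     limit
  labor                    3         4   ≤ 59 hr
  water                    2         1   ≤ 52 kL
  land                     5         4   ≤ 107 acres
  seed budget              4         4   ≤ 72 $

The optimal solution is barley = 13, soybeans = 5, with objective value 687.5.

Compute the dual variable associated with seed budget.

Binding: labor and seed budget. Non-binding: water (21 unused), land (22 unused).
Slack constraints have shadow price 0 (complementary slackness).
The binding rows give the dual system: 3·y_labor + 4·y_seed budget = 37.5 and 4·y_labor + 4·y_seed budget = 40.
Solving: y_labor = 2.5, y_seed budget = 7.5.
Shadow price of seed budget = 7.5.

7.5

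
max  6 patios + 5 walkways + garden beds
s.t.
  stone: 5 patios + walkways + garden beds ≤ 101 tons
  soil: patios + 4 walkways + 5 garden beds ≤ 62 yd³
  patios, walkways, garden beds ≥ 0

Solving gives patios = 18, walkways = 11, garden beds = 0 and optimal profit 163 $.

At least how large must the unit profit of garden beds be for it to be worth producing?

6

Both stone and soil are binding at x*.
From A_Bᵀ y = c: 5·y_stone + 1·y_soil = 6; 1·y_stone + 4·y_soil = 5.
Solving: y_stone = 1, y_soil = 1.
garden beds enters the basis when its profit ≥ yᵀa₃ = 1·1 + 1·5 = 6.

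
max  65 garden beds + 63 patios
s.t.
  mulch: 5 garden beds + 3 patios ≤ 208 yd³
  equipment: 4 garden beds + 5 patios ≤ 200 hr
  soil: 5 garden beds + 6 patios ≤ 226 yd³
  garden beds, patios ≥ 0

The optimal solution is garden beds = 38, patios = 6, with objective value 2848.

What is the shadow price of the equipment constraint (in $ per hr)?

0

Binding: mulch and soil. Non-binding: equipment (18 unused).
By complementary slackness, y = 0 for the non-binding constraint.
From A_Bᵀ y = c: 5·y_mulch + 5·y_soil = 65; 3·y_mulch + 6·y_soil = 63.
→ y_mulch = 5 and y_soil = 8.
Shadow price of equipment = 0.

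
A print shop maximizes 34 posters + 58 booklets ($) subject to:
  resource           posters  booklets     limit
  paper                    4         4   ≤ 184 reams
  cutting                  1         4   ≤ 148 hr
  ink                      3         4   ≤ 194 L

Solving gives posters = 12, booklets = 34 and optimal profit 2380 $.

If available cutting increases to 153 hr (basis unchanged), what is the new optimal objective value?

Binding: paper and cutting. Non-binding: ink (22 unused).
Slack constraints have shadow price 0 (complementary slackness).
The binding rows give the dual system: 4·y_paper + 1·y_cutting = 34 and 4·y_paper + 4·y_cutting = 58.
This yields shadow prices y_paper = 6.5, y_cutting = 8.
Δz = y_cutting·Δb = 8 × (5) = 40, so new z* = 2380 + 40 = 2420.

2420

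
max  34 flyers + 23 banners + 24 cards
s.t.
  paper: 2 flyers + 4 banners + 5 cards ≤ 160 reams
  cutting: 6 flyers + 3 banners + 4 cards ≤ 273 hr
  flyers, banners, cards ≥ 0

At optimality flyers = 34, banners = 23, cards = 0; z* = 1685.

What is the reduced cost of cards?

Both paper and cutting are binding at x*.
From A_Bᵀ y = c: 2·y_paper + 6·y_cutting = 34; 4·y_paper + 3·y_cutting = 23.
Solving: y_paper = 2, y_cutting = 5.
Reduced cost of cards: c₃ − yᵀa₃ = 24 − (2·5 + 5·4) = 24 − 30 = -6.

-6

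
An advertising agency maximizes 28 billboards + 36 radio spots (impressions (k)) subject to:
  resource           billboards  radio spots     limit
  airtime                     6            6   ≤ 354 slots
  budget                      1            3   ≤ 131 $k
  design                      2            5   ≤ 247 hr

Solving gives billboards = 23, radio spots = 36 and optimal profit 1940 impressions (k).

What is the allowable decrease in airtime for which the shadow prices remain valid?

Binding constraints: airtime, budget. The basis is B = [[6,6],[1,3]] with det 12.
Per unit decrease in airtime, x* moves by d = (-0.25, 0.0833).
The basis stays optimal until billboards reaches 0; allowable decrease = 92 slots.

92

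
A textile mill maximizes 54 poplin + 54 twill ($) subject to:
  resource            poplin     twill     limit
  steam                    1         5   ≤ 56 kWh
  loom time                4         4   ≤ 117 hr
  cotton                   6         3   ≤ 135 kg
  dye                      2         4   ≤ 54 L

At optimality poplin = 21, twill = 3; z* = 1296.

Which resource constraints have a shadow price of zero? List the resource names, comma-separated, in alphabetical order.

loom time, steam

steam: 36/56 (slack 20)
loom time: 96/117 (slack 21)
cotton: 135/135 (binding)
dye: 54/54 (binding)
By complementary slackness, a constraint with positive slack has shadow price 0 → loom time, steam.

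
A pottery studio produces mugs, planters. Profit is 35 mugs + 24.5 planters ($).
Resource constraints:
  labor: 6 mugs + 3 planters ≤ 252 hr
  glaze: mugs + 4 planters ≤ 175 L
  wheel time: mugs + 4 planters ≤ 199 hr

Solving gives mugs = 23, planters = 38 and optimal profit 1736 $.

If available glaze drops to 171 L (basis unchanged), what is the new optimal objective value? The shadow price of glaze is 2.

1728

Δb = -4, so new z* = 1736 + (2)·(-4) = 1736 − 8 = 1728.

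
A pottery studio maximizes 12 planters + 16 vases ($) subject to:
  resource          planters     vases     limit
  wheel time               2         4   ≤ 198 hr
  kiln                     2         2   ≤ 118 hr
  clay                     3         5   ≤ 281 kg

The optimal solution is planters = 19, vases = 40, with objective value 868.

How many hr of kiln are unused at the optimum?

0

kiln used = 2·19 + 2·40 = 118; slack = 118 − 118 = 0.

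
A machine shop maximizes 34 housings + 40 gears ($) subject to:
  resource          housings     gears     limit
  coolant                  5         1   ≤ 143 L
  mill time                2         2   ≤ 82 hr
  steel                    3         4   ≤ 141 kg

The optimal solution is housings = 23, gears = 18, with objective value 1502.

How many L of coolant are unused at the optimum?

coolant used = 5·23 + 1·18 = 133; slack = 143 − 133 = 10.

10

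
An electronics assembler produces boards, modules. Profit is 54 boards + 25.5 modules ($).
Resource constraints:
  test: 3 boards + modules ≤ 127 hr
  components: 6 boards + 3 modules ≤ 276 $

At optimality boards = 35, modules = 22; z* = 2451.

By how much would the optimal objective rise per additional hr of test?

3

Both test and components are binding at x*.
From A_Bᵀ y = c: 3·y_test + 6·y_components = 54; 1·y_test + 3·y_components = 25.5.
Solving: y_test = 3, y_components = 7.5.
Shadow price of test = 3.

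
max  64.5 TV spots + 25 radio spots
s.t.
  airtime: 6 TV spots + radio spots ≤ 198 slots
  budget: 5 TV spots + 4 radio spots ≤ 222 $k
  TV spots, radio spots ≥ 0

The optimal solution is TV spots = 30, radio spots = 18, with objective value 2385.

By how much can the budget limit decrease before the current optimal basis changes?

57

Binding constraints: airtime, budget. The basis is B = [[6,1],[5,4]] with det 19.
Per unit decrease in budget, x* moves by d = (0.0526, -0.3158).
The basis stays optimal until radio spots reaches 0; allowable decrease = 57 $k.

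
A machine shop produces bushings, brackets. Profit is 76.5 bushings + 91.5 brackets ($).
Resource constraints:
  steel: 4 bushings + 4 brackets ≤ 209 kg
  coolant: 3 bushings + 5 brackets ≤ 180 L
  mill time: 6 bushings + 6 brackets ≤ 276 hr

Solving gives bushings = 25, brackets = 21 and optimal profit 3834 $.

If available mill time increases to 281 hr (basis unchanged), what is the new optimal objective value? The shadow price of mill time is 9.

3879

Δb = 5, so new z* = 3834 + (9)·(5) = 3834 + 45 = 3879.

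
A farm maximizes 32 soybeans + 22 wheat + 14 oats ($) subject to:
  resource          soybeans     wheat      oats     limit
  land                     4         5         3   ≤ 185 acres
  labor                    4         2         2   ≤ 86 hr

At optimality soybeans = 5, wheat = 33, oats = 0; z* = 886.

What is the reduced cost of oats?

-4

At the optimum: land uses 185 of 185 (binding); labor uses 86 of 86 (binding).
From A_Bᵀ y = c: 4·y_land + 4·y_labor = 32; 5·y_land + 2·y_labor = 22.
→ y_land = 2 and y_labor = 6.
Reduced cost of oats: c₃ − yᵀa₃ = 14 − (2·3 + 6·2) = 14 − 18 = -4.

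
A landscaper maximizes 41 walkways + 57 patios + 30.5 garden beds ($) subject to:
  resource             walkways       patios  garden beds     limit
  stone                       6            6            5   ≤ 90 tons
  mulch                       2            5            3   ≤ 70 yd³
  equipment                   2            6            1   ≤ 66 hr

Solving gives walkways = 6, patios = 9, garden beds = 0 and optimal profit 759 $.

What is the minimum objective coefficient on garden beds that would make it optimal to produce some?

Check each constraint at x*: stone 90/90 (tight); mulch 57/70 (slack 13); equipment 66/66 (tight).
Slack constraints have shadow price 0 (complementary slackness).
The binding rows give the dual system: 6·y_stone + 2·y_equipment = 41 and 6·y_stone + 6·y_equipment = 57.
→ y_stone = 5.5 and y_equipment = 4.
garden beds enters the basis when its profit ≥ yᵀa₃ = 5.5·5 + 4·1 = 31.5.

31.5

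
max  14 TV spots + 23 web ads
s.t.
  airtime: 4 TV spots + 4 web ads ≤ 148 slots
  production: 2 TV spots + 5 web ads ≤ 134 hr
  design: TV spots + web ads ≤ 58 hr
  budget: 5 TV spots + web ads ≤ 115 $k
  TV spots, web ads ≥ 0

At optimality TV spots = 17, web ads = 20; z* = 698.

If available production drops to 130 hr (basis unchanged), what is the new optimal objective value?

686

Binding: airtime and production. Non-binding: design (21 unused), budget (10 unused).
Slack constraints have shadow price 0 (complementary slackness).
The binding rows give the dual system: 4·y_airtime + 2·y_production = 14 and 4·y_airtime + 5·y_production = 23.
→ y_airtime = 2 and y_production = 3.
Δz = y_production·Δb = 3 × (-4) = -12, so new z* = 698 − 12 = 686.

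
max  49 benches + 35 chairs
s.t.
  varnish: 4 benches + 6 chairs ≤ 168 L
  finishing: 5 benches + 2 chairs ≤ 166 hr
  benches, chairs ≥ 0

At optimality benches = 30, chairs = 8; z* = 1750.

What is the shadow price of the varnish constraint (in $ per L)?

Check each constraint at x*: varnish 168/168 (tight); finishing 166/166 (tight).
From A_Bᵀ y = c: 4·y_varnish + 5·y_finishing = 49; 6·y_varnish + 2·y_finishing = 35.
→ y_varnish = 3.5 and y_finishing = 7.
Shadow price of varnish = 3.5.

3.5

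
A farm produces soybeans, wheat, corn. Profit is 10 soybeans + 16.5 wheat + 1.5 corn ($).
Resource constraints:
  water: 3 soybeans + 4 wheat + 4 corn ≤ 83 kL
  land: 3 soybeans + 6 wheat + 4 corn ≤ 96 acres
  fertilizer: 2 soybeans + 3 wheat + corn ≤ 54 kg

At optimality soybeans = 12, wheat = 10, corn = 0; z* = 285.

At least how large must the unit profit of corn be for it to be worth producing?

Check each constraint at x*: water 76/83 (slack 7); land 96/96 (tight); fertilizer 54/54 (tight).
Since water is not tight, its dual is 0.
From A_Bᵀ y = c: 3·y_land + 2·y_fertilizer = 10; 6·y_land + 3·y_fertilizer = 16.5.
This yields shadow prices y_land = 1, y_fertilizer = 3.5.
corn enters the basis when its profit ≥ yᵀa₃ = 1·4 + 3.5·1 = 7.5.

7.5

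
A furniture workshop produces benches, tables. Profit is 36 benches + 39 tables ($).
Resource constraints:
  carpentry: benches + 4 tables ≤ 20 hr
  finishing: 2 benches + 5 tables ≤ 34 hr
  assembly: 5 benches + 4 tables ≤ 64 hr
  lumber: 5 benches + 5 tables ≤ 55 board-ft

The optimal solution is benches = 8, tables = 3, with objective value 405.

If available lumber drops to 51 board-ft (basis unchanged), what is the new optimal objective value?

377

Binding: carpentry and lumber. Non-binding: finishing (3 unused), assembly (12 unused).
Since finishing, assembly are not tight, their duals are 0.
Dual feasibility on the basic columns requires 1·y_carpentry + 5·y_lumber = 36, 4·y_carpentry + 5·y_lumber = 39.
This yields shadow prices y_carpentry = 1, y_lumber = 7.
Δz = y_lumber·Δb = 7 × (-4) = -28, so new z* = 405 − 28 = 377.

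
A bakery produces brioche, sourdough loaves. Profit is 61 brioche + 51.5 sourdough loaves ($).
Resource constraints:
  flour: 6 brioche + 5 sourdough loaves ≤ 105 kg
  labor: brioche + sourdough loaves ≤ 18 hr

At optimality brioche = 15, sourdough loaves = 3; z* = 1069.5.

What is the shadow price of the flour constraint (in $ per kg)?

Check each constraint at x*: flour 105/105 (tight); labor 18/18 (tight).
From A_Bᵀ y = c: 6·y_flour + 1·y_labor = 61; 5·y_flour + 1·y_labor = 51.5.
→ y_flour = 9.5 and y_labor = 4.
Shadow price of flour = 9.5.

9.5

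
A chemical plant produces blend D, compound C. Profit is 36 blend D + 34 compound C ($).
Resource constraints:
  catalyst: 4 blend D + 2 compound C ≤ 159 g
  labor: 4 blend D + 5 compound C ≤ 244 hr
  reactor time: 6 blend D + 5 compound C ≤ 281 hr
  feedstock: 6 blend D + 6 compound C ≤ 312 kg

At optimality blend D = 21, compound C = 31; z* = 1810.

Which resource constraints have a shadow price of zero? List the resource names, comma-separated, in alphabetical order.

catalyst: 146/159 (slack 13)
labor: 239/244 (slack 5)
reactor time: 281/281 (binding)
feedstock: 312/312 (binding)
By complementary slackness, a constraint with positive slack has shadow price 0 → catalyst, labor.

catalyst, labor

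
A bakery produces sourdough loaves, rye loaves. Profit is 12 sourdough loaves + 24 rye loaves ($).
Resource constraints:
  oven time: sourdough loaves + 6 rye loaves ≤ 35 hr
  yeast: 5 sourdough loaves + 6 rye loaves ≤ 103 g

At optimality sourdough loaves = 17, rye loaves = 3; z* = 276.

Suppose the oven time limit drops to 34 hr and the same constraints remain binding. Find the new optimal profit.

274

At the optimum: oven time uses 35 of 35 (binding); yeast uses 103 of 103 (binding).
From A_Bᵀ y = c: 1·y_oven time + 5·y_yeast = 12; 6·y_oven time + 6·y_yeast = 24.
→ y_oven time = 2 and y_yeast = 2.
Δz = y_oven time·Δb = 2 × (-1) = -2, so new z* = 276 − 2 = 274.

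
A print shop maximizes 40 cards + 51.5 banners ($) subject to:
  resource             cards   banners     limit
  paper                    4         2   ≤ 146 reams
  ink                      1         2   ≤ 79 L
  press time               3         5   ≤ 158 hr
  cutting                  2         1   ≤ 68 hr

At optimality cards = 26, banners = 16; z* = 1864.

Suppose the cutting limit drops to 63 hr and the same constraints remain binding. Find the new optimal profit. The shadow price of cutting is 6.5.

1831.5

Δb = -5, so new z* = 1864 + (6.5)·(-5) = 1864 − 32.5 = 1831.5.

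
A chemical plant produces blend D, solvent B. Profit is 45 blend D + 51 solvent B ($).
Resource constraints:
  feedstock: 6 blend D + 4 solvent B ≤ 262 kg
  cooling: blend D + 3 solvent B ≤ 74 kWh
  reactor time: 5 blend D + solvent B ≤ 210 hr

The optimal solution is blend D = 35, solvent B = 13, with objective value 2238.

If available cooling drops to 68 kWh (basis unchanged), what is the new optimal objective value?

Binding: feedstock and cooling. Non-binding: reactor time (22 unused).
Slack constraints have shadow price 0 (complementary slackness).
From A_Bᵀ y = c: 6·y_feedstock + 1·y_cooling = 45; 4·y_feedstock + 3·y_cooling = 51.
Solving: y_feedstock = 6, y_cooling = 9.
Δz = y_cooling·Δb = 9 × (-6) = -54, so new z* = 2238 − 54 = 2184.

2184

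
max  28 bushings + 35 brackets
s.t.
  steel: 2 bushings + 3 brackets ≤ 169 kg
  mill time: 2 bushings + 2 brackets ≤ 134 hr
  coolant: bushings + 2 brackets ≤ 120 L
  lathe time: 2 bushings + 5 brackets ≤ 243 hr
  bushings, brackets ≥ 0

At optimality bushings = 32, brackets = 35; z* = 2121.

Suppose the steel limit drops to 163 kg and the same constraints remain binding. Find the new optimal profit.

Check each constraint at x*: steel 169/169 (tight); mill time 134/134 (tight); coolant 102/120 (slack 18); lathe time 239/243 (slack 4).
Since coolant, lathe time are not tight, their duals are 0.
Dual feasibility on the basic columns requires 2·y_steel + 2·y_mill time = 28, 3·y_steel + 2·y_mill time = 35.
Solving: y_steel = 7, y_mill time = 7.
Δz = y_steel·Δb = 7 × (-6) = -42, so new z* = 2121 − 42 = 2079.

2079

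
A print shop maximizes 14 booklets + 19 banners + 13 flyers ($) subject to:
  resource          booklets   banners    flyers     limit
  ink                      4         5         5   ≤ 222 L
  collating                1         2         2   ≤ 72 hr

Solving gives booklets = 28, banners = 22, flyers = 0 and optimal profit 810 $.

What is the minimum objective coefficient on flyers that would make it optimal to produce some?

Check each constraint at x*: ink 222/222 (tight); collating 72/72 (tight).
Dual feasibility on the basic columns requires 4·y_ink + 1·y_collating = 14, 5·y_ink + 2·y_collating = 19.
Solving: y_ink = 3, y_collating = 2.
flyers enters the basis when its profit ≥ yᵀa₃ = 3·5 + 2·2 = 19.

19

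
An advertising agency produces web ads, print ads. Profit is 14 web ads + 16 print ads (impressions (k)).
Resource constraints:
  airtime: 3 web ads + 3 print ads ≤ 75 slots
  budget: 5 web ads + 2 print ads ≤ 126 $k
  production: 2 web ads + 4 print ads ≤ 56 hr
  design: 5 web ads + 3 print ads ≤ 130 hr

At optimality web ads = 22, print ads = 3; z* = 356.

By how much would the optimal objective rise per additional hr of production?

Binding: airtime and production. Non-binding: budget (10 unused), design (11 unused).
Since budget, design are not tight, their duals are 0.
The binding rows give the dual system: 3·y_airtime + 2·y_production = 14 and 3·y_airtime + 4·y_production = 16.
This yields shadow prices y_airtime = 4, y_production = 1.
Shadow price of production = 1.

1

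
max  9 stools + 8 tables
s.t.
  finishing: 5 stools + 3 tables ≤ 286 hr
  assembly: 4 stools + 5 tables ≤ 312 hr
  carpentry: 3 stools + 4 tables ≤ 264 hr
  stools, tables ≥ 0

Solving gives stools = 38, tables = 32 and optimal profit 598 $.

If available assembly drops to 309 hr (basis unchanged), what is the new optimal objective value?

Binding: finishing and assembly. Non-binding: carpentry (22 unused).
Slack constraints have shadow price 0 (complementary slackness).
Dual feasibility on the basic columns requires 5·y_finishing + 4·y_assembly = 9, 3·y_finishing + 5·y_assembly = 8.
This yields shadow prices y_finishing = 1, y_assembly = 1.
Δz = y_assembly·Δb = 1 × (-3) = -3, so new z* = 598 − 3 = 595.

595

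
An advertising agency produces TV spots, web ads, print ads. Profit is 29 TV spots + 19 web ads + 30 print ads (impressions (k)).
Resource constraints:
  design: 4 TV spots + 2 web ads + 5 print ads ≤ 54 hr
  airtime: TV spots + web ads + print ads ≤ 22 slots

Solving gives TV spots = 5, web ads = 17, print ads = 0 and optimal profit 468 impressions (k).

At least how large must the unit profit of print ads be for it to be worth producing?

34

Check each constraint at x*: design 54/54 (tight); airtime 22/22 (tight).
Dual feasibility on the basic columns requires 4·y_design + 1·y_airtime = 29, 2·y_design + 1·y_airtime = 19.
Solving: y_design = 5, y_airtime = 9.
print ads enters the basis when its profit ≥ yᵀa₃ = 5·5 + 9·1 = 34.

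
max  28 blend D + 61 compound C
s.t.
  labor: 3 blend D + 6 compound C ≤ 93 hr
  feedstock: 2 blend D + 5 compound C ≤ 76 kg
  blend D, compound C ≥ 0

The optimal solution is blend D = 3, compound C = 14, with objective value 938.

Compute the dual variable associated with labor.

6

Both labor and feedstock are binding at x*.
The binding rows give the dual system: 3·y_labor + 2·y_feedstock = 28 and 6·y_labor + 5·y_feedstock = 61.
→ y_labor = 6 and y_feedstock = 5.
Shadow price of labor = 6.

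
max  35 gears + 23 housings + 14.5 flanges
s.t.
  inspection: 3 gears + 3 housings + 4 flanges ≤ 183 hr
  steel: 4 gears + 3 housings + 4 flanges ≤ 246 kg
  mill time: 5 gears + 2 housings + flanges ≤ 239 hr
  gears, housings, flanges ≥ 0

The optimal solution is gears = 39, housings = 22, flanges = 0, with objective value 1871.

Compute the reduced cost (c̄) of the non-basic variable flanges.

At the optimum: inspection uses 183 of 183 (binding); steel uses 222 of 246 (slack = 24); mill time uses 239 of 239 (binding).
By complementary slackness, y = 0 for the non-binding constraint.
The binding rows give the dual system: 3·y_inspection + 5·y_mill time = 35 and 3·y_inspection + 2·y_mill time = 23.
Solving: y_inspection = 5, y_mill time = 4.
Reduced cost of flanges: c₃ − yᵀa₃ = 14.5 − (5·4 + 4·1) = 14.5 − 24 = -9.5.

-9.5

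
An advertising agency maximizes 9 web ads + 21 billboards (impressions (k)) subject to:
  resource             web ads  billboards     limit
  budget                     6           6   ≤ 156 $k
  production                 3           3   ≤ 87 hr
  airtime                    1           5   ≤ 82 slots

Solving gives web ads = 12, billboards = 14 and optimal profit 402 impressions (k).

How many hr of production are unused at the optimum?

9

production used = 3·12 + 3·14 = 78; slack = 87 − 78 = 9.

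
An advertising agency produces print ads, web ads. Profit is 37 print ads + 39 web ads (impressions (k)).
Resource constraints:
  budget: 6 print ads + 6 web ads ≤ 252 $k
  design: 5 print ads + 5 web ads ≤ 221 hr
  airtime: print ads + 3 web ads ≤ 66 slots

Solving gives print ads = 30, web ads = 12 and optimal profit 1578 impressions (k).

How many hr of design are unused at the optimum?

11

design used = 5·30 + 5·12 = 210; slack = 221 − 210 = 11.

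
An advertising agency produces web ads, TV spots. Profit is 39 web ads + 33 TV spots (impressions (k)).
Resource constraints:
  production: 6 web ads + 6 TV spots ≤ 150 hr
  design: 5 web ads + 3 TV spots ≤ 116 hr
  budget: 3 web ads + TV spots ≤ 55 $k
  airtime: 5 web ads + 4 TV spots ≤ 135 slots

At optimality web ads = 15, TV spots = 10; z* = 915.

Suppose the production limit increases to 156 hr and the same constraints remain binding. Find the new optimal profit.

Binding: production and budget. Non-binding: design (11 unused), airtime (20 unused).
By complementary slackness, y = 0 for the non-binding constraints.
The binding rows give the dual system: 6·y_production + 3·y_budget = 39 and 6·y_production + 1·y_budget = 33.
This yields shadow prices y_production = 5, y_budget = 3.
Δz = y_production·Δb = 5 × (6) = 30, so new z* = 915 + 30 = 945.

945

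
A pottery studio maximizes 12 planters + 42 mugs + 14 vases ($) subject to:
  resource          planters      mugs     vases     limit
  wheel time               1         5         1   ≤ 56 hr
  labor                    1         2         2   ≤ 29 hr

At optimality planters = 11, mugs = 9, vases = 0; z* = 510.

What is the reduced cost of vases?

-4

Check each constraint at x*: wheel time 56/56 (tight); labor 29/29 (tight).
Dual feasibility on the basic columns requires 1·y_wheel time + 1·y_labor = 12, 5·y_wheel time + 2·y_labor = 42.
Solving: y_wheel time = 6, y_labor = 6.
Reduced cost of vases: c₃ − yᵀa₃ = 14 − (6·1 + 6·2) = 14 − 18 = -4.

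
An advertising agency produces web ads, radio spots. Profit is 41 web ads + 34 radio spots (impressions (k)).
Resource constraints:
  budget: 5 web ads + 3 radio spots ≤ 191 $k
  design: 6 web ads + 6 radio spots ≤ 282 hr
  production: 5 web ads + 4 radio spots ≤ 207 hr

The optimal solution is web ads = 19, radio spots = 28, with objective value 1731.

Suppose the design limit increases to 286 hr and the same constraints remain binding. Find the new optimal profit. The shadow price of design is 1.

1735

Δb = 4, so new z* = 1731 + (1)·(4) = 1731 + 4 = 1735.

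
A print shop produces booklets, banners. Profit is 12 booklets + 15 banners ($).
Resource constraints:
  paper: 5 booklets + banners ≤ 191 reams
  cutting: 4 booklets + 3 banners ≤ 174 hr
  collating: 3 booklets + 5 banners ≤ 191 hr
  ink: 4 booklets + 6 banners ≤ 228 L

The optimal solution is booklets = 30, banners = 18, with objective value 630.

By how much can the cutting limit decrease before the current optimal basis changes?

Binding constraints: cutting, ink. The basis is B = [[4,3],[4,6]] with det 12.
Per unit decrease in cutting, x* moves by d = (-0.5, 0.3333).
The basis stays optimal until booklets reaches 0; allowable decrease = 60 hr.

60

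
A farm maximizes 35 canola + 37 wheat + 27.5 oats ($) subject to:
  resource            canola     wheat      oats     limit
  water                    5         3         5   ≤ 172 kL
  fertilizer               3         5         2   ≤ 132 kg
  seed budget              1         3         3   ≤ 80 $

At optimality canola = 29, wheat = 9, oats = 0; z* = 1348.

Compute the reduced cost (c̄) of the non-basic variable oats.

At the optimum: water uses 172 of 172 (binding); fertilizer uses 132 of 132 (binding); seed budget uses 56 of 80 (slack = 24).
By complementary slackness, y = 0 for the non-binding constraint.
Dual feasibility on the basic columns requires 5·y_water + 3·y_fertilizer = 35, 3·y_water + 5·y_fertilizer = 37.
→ y_water = 4 and y_fertilizer = 5.
Reduced cost of oats: c₃ − yᵀa₃ = 27.5 − (4·5 + 5·2) = 27.5 − 30 = -2.5.

-2.5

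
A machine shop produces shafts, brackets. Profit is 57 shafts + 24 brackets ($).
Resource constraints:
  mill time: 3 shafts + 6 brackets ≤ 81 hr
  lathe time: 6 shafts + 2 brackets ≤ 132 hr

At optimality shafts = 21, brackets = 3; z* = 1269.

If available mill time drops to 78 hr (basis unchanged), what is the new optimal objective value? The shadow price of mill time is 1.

Δb = -3, so new z* = 1269 + (1)·(-3) = 1269 − 3 = 1266.

1266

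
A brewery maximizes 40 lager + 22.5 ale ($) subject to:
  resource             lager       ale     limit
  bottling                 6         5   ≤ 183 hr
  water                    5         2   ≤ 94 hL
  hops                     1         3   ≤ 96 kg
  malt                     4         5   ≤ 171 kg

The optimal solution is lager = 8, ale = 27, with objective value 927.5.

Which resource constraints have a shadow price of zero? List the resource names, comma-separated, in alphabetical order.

hops, malt

bottling: 183/183 (binding)
water: 94/94 (binding)
hops: 89/96 (slack 7)
malt: 167/171 (slack 4)
By complementary slackness, a constraint with positive slack has shadow price 0 → hops, malt.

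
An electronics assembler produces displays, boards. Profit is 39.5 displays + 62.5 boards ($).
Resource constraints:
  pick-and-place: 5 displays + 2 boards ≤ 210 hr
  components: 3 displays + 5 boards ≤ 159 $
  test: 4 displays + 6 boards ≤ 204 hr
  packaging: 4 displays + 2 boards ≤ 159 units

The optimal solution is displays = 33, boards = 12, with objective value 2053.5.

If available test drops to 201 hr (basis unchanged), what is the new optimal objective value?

Binding: components and test. Non-binding: pick-and-place (21 unused), packaging (3 unused).
Since pick-and-place, packaging are not tight, their duals are 0.
From A_Bᵀ y = c: 3·y_components + 4·y_test = 39.5; 5·y_components + 6·y_test = 62.5.
This yields shadow prices y_components = 6.5, y_test = 5.
Δz = y_test·Δb = 5 × (-3) = -15, so new z* = 2053.5 − 15 = 2038.5.

2038.5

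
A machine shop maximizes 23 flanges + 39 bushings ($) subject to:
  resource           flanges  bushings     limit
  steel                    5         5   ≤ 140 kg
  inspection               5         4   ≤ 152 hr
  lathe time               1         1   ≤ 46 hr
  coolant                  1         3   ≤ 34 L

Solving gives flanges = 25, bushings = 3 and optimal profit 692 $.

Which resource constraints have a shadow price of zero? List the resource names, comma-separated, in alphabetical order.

inspection, lathe time

steel: 140/140 (binding)
inspection: 137/152 (slack 15)
lathe time: 28/46 (slack 18)
coolant: 34/34 (binding)
By complementary slackness, a constraint with positive slack has shadow price 0 → inspection, lathe time.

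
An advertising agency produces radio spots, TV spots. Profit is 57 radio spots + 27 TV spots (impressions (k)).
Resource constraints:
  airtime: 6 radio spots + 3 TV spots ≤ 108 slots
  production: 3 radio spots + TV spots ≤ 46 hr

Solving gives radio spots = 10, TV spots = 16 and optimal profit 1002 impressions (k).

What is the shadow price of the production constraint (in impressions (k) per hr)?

3

Both airtime and production are binding at x*.
From A_Bᵀ y = c: 6·y_airtime + 3·y_production = 57; 3·y_airtime + 1·y_production = 27.
This yields shadow prices y_airtime = 8, y_production = 3.
Shadow price of production = 3.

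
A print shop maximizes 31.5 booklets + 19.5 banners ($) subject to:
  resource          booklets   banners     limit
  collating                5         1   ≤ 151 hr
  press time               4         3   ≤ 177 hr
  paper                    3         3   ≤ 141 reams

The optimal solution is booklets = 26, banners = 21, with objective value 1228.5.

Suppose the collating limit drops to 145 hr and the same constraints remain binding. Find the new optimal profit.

At the optimum: collating uses 151 of 151 (binding); press time uses 167 of 177 (slack = 10); paper uses 141 of 141 (binding).
Slack constraints have shadow price 0 (complementary slackness).
The binding rows give the dual system: 5·y_collating + 3·y_paper = 31.5 and 1·y_collating + 3·y_paper = 19.5.
This yields shadow prices y_collating = 3, y_paper = 5.5.
Δz = y_collating·Δb = 3 × (-6) = -18, so new z* = 1228.5 − 18 = 1210.5.

1210.5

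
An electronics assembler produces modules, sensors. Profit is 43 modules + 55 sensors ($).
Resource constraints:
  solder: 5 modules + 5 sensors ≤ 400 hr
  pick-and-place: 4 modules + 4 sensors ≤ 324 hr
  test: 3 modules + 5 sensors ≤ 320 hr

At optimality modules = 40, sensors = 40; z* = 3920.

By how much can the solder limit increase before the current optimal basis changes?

5

Binding constraints: solder, test. The basis is B = [[5,5],[3,5]] with det 10.
Per unit increase in solder, x* moves by d = (0.5, -0.3).
The basis stays optimal until pick-and-place becomes binding; allowable increase = 5 hr.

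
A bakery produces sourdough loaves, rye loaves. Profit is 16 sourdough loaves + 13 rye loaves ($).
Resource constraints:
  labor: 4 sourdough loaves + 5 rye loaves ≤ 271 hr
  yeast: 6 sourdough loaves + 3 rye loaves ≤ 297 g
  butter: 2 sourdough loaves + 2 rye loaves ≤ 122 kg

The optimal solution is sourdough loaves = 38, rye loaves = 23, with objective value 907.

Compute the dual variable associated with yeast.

Binding: yeast and butter. Non-binding: labor (4 unused).
Since labor is not tight, its dual is 0.
From A_Bᵀ y = c: 6·y_yeast + 2·y_butter = 16; 3·y_yeast + 2·y_butter = 13.
Solving: y_yeast = 1, y_butter = 5.
Shadow price of yeast = 1.

1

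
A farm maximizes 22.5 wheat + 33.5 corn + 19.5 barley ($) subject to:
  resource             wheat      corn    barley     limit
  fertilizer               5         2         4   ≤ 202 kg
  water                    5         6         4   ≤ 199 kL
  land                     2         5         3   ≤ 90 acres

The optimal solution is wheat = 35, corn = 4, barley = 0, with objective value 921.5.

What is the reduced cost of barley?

-2

Check each constraint at x*: fertilizer 183/202 (slack 19); water 199/199 (tight); land 90/90 (tight).
Slack constraints have shadow price 0 (complementary slackness).
From A_Bᵀ y = c: 5·y_water + 2·y_land = 22.5; 6·y_water + 5·y_land = 33.5.
Solving: y_water = 3.5, y_land = 2.5.
Reduced cost of barley: c₃ − yᵀa₃ = 19.5 − (3.5·4 + 2.5·3) = 19.5 − 21.5 = -2.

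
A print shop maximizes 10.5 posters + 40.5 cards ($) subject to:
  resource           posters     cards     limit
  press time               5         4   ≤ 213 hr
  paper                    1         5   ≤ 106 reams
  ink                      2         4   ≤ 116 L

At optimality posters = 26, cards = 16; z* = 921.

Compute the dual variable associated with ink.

2

Binding: paper and ink. Non-binding: press time (19 unused).
Since press time is not tight, its dual is 0.
Dual feasibility on the basic columns requires 1·y_paper + 2·y_ink = 10.5, 5·y_paper + 4·y_ink = 40.5.
This yields shadow prices y_paper = 6.5, y_ink = 2.
Shadow price of ink = 2.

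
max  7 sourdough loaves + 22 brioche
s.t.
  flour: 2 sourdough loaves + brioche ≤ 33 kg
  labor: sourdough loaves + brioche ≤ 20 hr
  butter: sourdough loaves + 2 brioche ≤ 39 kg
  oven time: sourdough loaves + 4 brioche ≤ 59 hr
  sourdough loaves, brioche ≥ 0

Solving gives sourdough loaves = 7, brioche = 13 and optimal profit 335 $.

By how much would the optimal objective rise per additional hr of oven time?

Check each constraint at x*: flour 27/33 (slack 6); labor 20/20 (tight); butter 33/39 (slack 6); oven time 59/59 (tight).
By complementary slackness, y = 0 for the non-binding constraints.
The binding rows give the dual system: 1·y_labor + 1·y_oven time = 7 and 1·y_labor + 4·y_oven time = 22.
Solving: y_labor = 2, y_oven time = 5.
Shadow price of oven time = 5.

5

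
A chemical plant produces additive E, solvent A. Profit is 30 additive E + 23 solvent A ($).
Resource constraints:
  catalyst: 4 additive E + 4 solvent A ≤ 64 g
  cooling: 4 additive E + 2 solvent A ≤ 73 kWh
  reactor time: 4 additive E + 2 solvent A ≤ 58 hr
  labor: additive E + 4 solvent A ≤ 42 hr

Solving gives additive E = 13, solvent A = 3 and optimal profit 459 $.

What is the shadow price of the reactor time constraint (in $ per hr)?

Check each constraint at x*: catalyst 64/64 (tight); cooling 58/73 (slack 15); reactor time 58/58 (tight); labor 25/42 (slack 17).
Slack constraints have shadow price 0 (complementary slackness).
Dual feasibility on the basic columns requires 4·y_catalyst + 4·y_reactor time = 30, 4·y_catalyst + 2·y_reactor time = 23.
Solving: y_catalyst = 4, y_reactor time = 3.5.
Shadow price of reactor time = 3.5.

3.5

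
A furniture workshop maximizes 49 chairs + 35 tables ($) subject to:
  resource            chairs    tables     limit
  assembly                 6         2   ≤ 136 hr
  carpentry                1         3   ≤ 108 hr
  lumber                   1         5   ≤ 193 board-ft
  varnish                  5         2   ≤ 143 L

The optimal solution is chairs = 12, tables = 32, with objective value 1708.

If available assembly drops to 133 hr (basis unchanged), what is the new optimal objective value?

1687

Binding: assembly and carpentry. Non-binding: lumber (21 unused), varnish (19 unused).
Since lumber, varnish are not tight, their duals are 0.
From A_Bᵀ y = c: 6·y_assembly + 1·y_carpentry = 49; 2·y_assembly + 3·y_carpentry = 35.
This yields shadow prices y_assembly = 7, y_carpentry = 7.
Δz = y_assembly·Δb = 7 × (-3) = -21, so new z* = 1708 − 21 = 1687.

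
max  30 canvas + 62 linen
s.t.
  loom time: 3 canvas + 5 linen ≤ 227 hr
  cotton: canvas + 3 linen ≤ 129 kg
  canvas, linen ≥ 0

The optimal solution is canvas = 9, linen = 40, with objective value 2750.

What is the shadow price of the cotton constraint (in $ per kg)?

Check each constraint at x*: loom time 227/227 (tight); cotton 129/129 (tight).
The binding rows give the dual system: 3·y_loom time + 1·y_cotton = 30 and 5·y_loom time + 3·y_cotton = 62.
→ y_loom time = 7 and y_cotton = 9.
Shadow price of cotton = 9.

9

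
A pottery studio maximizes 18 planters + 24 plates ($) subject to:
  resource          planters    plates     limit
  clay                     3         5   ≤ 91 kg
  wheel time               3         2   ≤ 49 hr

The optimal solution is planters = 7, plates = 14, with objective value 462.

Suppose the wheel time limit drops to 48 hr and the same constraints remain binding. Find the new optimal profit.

Both clay and wheel time are binding at x*.
The binding rows give the dual system: 3·y_clay + 3·y_wheel time = 18 and 5·y_clay + 2·y_wheel time = 24.
→ y_clay = 4 and y_wheel time = 2.
Δz = y_wheel time·Δb = 2 × (-1) = -2, so new z* = 462 − 2 = 460.

460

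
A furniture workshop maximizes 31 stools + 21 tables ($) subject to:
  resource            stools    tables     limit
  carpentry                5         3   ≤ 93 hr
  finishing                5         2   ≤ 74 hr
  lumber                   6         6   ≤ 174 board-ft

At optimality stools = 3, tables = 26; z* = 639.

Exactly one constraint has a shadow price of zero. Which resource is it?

finishing

carpentry: 93/93 (binding)
finishing: 67/74 (slack 7)
lumber: 174/174 (binding)
By complementary slackness, a constraint with positive slack has shadow price 0 → finishing.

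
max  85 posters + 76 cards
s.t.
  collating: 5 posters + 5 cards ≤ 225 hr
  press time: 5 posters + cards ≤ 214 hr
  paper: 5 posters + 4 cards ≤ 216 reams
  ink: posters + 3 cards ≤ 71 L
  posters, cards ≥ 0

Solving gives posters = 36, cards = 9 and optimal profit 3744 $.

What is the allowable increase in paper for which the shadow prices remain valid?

6.25

Binding constraints: collating, paper. The basis is B = [[5,5],[5,4]] with det -5.
Per unit increase in paper, x* moves by d = (1, -1).
The basis stays optimal until press time becomes binding; allowable increase = 6.25 reams.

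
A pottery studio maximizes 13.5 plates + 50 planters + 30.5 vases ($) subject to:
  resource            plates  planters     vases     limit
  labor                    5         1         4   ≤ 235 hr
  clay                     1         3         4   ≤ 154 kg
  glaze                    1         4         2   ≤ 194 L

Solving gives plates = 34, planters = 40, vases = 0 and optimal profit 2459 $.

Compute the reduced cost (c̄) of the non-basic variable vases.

-4.5

Binding: clay and glaze. Non-binding: labor (25 unused).
By complementary slackness, y = 0 for the non-binding constraint.
Dual feasibility on the basic columns requires 1·y_clay + 1·y_glaze = 13.5, 3·y_clay + 4·y_glaze = 50.
Solving: y_clay = 4, y_glaze = 9.5.
Reduced cost of vases: c₃ − yᵀa₃ = 30.5 − (4·4 + 9.5·2) = 30.5 − 35 = -4.5.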